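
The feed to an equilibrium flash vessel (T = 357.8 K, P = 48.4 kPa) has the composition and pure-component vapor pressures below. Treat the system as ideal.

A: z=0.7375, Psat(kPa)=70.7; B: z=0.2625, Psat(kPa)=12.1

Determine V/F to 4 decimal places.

V/F = 0.4136

Raoult's law: Kᵢ = Pᵢˢᵃᵗ/P = Pᵢˢᵃᵗ/48.4.
  K_A = 70.7/48.4 = 1.460744, K_B = 12.1/48.4 = 0.250000
Iterate (Newton) starting at V/F = 0.62:
  V/F = 0.6200: g = -0.10369, g' = -0.6106 → V/F = 0.4502
  V/F = 0.4502: g = -0.01580, g' = -0.4439 → V/F = 0.4146
  V/F = 0.4146: g = -0.00041, g' = -0.4213 → V/F = 0.4136
Converged at V/F = 0.4136.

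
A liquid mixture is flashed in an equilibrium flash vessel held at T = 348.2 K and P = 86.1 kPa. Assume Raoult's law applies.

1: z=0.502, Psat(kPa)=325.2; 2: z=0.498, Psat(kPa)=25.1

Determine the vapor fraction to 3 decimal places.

Raoult's law: Kᵢ = Pᵢˢᵃᵗ/P = Pᵢˢᵃᵗ/86.1.
  K_1 = 325.2/86.1 = 3.77700, K_2 = 25.1/86.1 = 0.29152
Material balance + equilibrium reduce to Σ zᵢ(Kᵢ−1)/(1+ψ(Kᵢ−1)) = 0.
g(0) = ΣzᵢKᵢ − 1 = 1.041 and g(1) = 1 − Σzᵢ/Kᵢ = -0.841, so a root lies in (0, 1).
Binary case is linear: z₁(K₁−1)(1+ψ(K₂−1)) + z₂(K₂−1)(1+ψ(K₁−1)) = 0
⇒ ψ = [z₁(K₁−1)+z₂(K₂−1)] / [−(K₁−1)(K₂−1)] = 1.0412/1.9674 = 0.529

ψ = 0.529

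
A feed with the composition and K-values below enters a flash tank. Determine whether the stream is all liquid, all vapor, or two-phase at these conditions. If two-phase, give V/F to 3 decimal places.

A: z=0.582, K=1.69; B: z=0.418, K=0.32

two-phase, V/F = 0.250

ΣzᵢKᵢ = 1.117; Σzᵢ/Kᵢ = 1.651.
Both exceed 1, so a two-phase solution exists.
Let ψ = V/F and solve Σ zᵢ(Kᵢ−1)/(1+ψ(Kᵢ−1)) = 0.
Iterate (Newton) starting at ψ = 0.5:
  ψ = 0.500: g = -0.1321, g' = -0.597 → ψ = 0.279
  ψ = 0.279: g = -0.0139, g' = -0.489 → ψ = 0.250
Converged at ψ = 0.250.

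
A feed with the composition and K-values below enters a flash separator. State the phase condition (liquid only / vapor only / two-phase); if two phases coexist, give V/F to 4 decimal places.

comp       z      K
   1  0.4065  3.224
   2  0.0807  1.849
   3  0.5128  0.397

two-phase, V/F = 0.5391

ΣzᵢKᵢ = 1.6634; Σzᵢ/Kᵢ = 1.4614.
Both exceed 1, so a two-phase solution exists.
Let ψ = V/F and solve Σ zᵢ(Kᵢ−1)/(1+ψ(Kᵢ−1)) = 0.
Newton–Raphson from ψ = 0.55:
  ψ = 0.5500: g = -0.00931, g' = -0.8512 → ψ = 0.5391
Converged at ψ = 0.5391.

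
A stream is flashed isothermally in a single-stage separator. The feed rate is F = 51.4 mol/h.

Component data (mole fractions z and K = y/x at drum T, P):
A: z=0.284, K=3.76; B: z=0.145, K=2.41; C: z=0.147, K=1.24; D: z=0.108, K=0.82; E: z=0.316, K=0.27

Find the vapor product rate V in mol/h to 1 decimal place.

Material balance + equilibrium reduce to Σ zᵢ(Kᵢ−1)/(1+β(Kᵢ−1)) = 0.
g(0) = ΣzᵢKᵢ − 1 = 0.773 and g(1) = 1 − Σzᵢ/Kᵢ = -0.556, so a root lies in (0, 1).
Newton–Raphson from β = 0.64:
  β = 0.640: g = -0.0335, g' = -0.966 → β = 0.605
Converged at β = 0.605.
Then V = β·F = 0.6048·51.4 = 31.1 mol/h and L = F − V = 20.3 mol/h.

V = 31.1 mol/h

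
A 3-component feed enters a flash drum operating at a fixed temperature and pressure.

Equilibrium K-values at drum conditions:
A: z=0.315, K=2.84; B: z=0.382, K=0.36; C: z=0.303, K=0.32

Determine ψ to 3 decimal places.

Rachford–Rice: g(ψ) = Σ zᵢ(Kᵢ−1)/(1+ψ(Kᵢ−1)) = 0.
g(0) = ΣzᵢKᵢ − 1 = 0.129 and g(1) = 1 − Σzᵢ/Kᵢ = -1.119, so a root lies in (0, 1).
Newton iteration, ψ⁰ = 0.63:
  ψ = 0.630: g = -0.5017, g' = -1.097 → ψ = 0.173
  ψ = 0.173: g = -0.0684, g' = -0.992 → ψ = 0.104
  ψ = 0.104: g = 0.0032, g' = -1.094 → ψ = 0.107
Converged at ψ = 0.107.

ψ = 0.107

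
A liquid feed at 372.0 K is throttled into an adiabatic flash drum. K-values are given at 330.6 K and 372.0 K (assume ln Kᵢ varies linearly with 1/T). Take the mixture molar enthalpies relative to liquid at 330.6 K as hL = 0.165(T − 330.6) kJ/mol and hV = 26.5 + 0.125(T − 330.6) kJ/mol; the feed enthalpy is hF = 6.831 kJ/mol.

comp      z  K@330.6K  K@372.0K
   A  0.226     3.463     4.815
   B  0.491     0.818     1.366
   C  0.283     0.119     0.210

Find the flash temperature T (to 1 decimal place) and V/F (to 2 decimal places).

T = 335.6 K, V/F = 0.23

Adiabatic flash: solve Rachford–Rice at each trial T, then check hF = ψ·hV(T) + (1−ψ)·hL(T).
  T = 330.6 K: K = (3.463, 0.818, 0.119), RR gives ψ = 0.177, H_out = 4.688 kJ/mol
  T = 372.0 K: K = (4.815, 1.366, 0.210), RR gives ψ = 0.584, H_out = 21.342 kJ/mol
  T = 351.3 K: K = (4.123, 1.073, 0.161), RR gives ψ = 0.390, H_out = 13.430 kJ/mol
  T = 341.0 K: K = (3.790, 0.941, 0.139), RR gives ψ = 0.284, H_out = 9.126 kJ/mol
  T = 335.8 K: K = (3.626, 0.878, 0.129), RR gives ψ = 0.230, H_out = 6.912 kJ/mol
  T = 333.2 K: K = (3.544, 0.848, 0.124), RR gives ψ = 0.204, H_out = 5.801 kJ/mol
  T = 334.5 K: K = (3.585, 0.863, 0.126), RR gives ψ = 0.217, H_out = 6.357 kJ/mol
Linear interpolation between T = 334.5 (H_out = 6.357) and T = 335.8 (H_out = 6.912) on hF = 6.831 gives T ≈ 335.6 K, at which ψ = 0.23.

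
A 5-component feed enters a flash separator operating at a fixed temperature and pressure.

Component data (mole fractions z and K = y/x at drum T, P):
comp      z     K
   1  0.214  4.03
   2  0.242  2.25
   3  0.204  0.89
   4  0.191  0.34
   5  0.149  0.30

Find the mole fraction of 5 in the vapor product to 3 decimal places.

Newton iteration, ψ⁰ = 0.41:
  ψ = 0.410: g = 0.1466, g' = -0.859 → ψ = 0.581
  ψ = 0.581: g = 0.0062, g' = -0.814 → ψ = 0.588
Converged at ψ = 0.588.
Compositions from xᵢ = zᵢ/(1+ψ(Kᵢ−1)), yᵢ = Kᵢxᵢ:
  1: x = 0.077, y = 0.310
  2: x = 0.139, y = 0.314
  3: x = 0.218, y = 0.194
  4: x = 0.312, y = 0.106
  5: x = 0.253, y = 0.076

y_5 = 0.076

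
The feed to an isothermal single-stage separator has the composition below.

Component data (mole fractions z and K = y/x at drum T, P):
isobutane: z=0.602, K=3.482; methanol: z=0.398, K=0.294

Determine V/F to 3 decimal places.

V/F = 0.692

Material balance + equilibrium reduce to Σ zᵢ(Kᵢ−1)/(1+V/F(Kᵢ−1)) = 0.
Feasibility: ΣzᵢKᵢ = 2.213, Σzᵢ/Kᵢ = 1.527 — both > 1, two phases present.
Binary case is linear: z₁(K₁−1)(1+V/F(K₂−1)) + z₂(K₂−1)(1+V/F(K₁−1)) = 0
⇒ V/F = [z₁(K₁−1)+z₂(K₂−1)] / [−(K₁−1)(K₂−1)] = 1.2132/1.7523 = 0.692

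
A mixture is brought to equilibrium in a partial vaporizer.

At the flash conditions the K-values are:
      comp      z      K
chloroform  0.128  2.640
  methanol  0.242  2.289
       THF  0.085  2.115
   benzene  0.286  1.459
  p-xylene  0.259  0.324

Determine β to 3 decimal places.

Let β = V/F and solve Σ zᵢ(Kᵢ−1)/(1+β(Kᵢ−1)) = 0.
g(0) = ΣzᵢKᵢ − 1 = 0.573 and g(1) = 1 − Σzᵢ/Kᵢ = -0.190, so a root lies in (0, 1).
Iterate (Newton) starting at β = 0.5:
  β = 0.500: g = 0.2082, g' = -0.606 → β = 0.843
  β = 0.843: g = -0.0263, g' = -0.853 → β = 0.813
  β = 0.813: g = -0.0008, g' = -0.803 → β = 0.812
Converged at β = 0.812.

β = 0.812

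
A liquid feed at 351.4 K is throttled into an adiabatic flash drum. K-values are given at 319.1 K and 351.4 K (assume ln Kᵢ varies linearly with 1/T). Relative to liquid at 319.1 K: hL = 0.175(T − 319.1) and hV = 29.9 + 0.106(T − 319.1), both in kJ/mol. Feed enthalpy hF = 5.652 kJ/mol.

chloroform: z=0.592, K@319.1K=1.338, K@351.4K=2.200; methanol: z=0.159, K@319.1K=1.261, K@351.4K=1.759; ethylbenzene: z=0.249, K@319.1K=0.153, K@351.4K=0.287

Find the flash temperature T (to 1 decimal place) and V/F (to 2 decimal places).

T = 320.5 K, V/F = 0.18

Adiabatic flash: solve Rachford–Rice at each trial T, then check hF = ψ·hV(T) + (1−ψ)·hL(T).
  T = 319.1 K: K = (1.338, 1.261, 0.153), RR gives ψ = 0.112, H_out = 3.360 kJ/mol
  T = 351.4 K: K = (2.200, 1.759, 0.287), RR gives ψ = 0.825, H_out = 28.483 kJ/mol
  T = 335.2 K: K = (1.735, 1.501, 0.213), RR gives ψ = 0.588, H_out = 19.752 kJ/mol
  T = 327.1 K: K = (1.527, 1.378, 0.181), RR gives ψ = 0.413, H_out = 13.524 kJ/mol
  T = 323.1 K: K = (1.431, 1.319, 0.167), RR gives ψ = 0.288, H_out = 9.244 kJ/mol
  T = 321.1 K: K = (1.384, 1.290, 0.160), RR gives ψ = 0.209, H_out = 6.569 kJ/mol
Linear interpolation between T = 319.1 (H_out = 3.360) and T = 321.1 (H_out = 6.569) on hF = 5.652 gives T ≈ 320.5 K, at which ψ = 0.18.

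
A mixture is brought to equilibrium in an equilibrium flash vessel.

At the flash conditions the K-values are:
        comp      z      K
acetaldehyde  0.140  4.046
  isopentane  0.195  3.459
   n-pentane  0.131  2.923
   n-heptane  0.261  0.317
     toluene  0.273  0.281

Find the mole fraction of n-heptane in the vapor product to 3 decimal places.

y_n-heptane = 0.119

Iterate (Newton) starting at ψ = 0.5:
  ψ = 0.500: g = -0.0646, g' = -1.192 → ψ = 0.446
Converged at ψ = 0.446.
Compositions from xᵢ = zᵢ/(1+ψ(Kᵢ−1)), yᵢ = Kᵢxᵢ:
  acetaldehyde: x = 0.059, y = 0.240
  isopentane: x = 0.093, y = 0.322
  n-pentane: x = 0.071, y = 0.206
  n-heptane: x = 0.375, y = 0.119
  toluene: x = 0.402, y = 0.113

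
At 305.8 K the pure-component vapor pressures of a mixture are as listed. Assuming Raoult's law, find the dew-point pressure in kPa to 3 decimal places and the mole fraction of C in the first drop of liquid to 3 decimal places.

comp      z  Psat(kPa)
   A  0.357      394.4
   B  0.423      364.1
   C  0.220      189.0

At the dew point ψ → 1, so Σzᵢ/Kᵢ = 1 with Kᵢ = Pᵢˢᵃᵗ/P ⇒ 1/P = Σzᵢ/Pᵢˢᵃᵗ.
1/P = 0.357/394.4 + 0.423/364.1 + 0.220/189.0 = 0.003231 ⇒ P = 309.505 kPa
xᵢ = zᵢP/Pᵢˢᵃᵗ ⇒ x_C = 0.220·309.505/189.0 = 0.360

Pdew = 309.505 kPa, x_C = 0.360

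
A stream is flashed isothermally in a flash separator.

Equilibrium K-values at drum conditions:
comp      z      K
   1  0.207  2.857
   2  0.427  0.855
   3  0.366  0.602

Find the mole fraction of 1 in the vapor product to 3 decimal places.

y_1 = 0.360

Newton iteration, ψ⁰ = 0.7:
  ψ = 0.700: g = -0.1037, g' = -0.257 → ψ = 0.297
  ψ = 0.297: g = 0.0178, g' = -0.381 → ψ = 0.344
  ψ = 0.344: g = 0.0007, g' = -0.354 → ψ = 0.346
Converged at ψ = 0.346.
Compositions from xᵢ = zᵢ/(1+ψ(Kᵢ−1)), yᵢ = Kᵢxᵢ:
  1: x = 0.126, y = 0.360
  2: x = 0.450, y = 0.384
  3: x = 0.424, y = 0.255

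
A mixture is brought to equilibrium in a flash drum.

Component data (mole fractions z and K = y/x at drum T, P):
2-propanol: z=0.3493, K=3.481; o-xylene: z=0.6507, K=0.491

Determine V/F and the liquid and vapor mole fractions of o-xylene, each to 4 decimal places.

Material balance + equilibrium reduce to Σ zᵢ(Kᵢ−1)/(1+V/F(Kᵢ−1)) = 0.
Feasibility: ΣzᵢKᵢ = 1.5354, Σzᵢ/Kᵢ = 1.4256 — both > 1, two phases present.
Binary case is linear: z₁(K₁−1)(1+V/F(K₂−1)) + z₂(K₂−1)(1+V/F(K₁−1)) = 0
⇒ V/F = [z₁(K₁−1)+z₂(K₂−1)] / [−(K₁−1)(K₂−1)] = 0.53541/1.26283 = 0.4240
Compositions from xᵢ = zᵢ/(1+V/F(Kᵢ−1)), yᵢ = Kᵢxᵢ:
  2-propanol: x = 0.1702, y = 0.5926
  o-xylene: x = 0.8298, y = 0.4074

V/F = 0.4240, x_o-xylene = 0.8298, y_o-xylene = 0.4074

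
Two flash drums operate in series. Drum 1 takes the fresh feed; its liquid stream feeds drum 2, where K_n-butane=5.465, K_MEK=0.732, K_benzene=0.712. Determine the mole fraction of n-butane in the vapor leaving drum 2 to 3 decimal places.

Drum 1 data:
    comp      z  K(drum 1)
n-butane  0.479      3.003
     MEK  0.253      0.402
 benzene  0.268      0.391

y_n-butane (drum 2) = 0.321

Drum 1:
Material balance + equilibrium reduce to Σ zᵢ(Kᵢ−1)/(1+ψ₁(Kᵢ−1)) = 0.
Check two-phase: ΣzᵢKᵢ = 1.645 > 1 and Σzᵢ/Kᵢ = 1.474 > 1, so g(0) = 0.645 > 0 and g(1) = -0.474 < 0.
Newton iteration, ψ₁⁰ = 0.5:
  ψ₁ = 0.500: g = 0.0289, g' = -0.869 → ψ₁ = 0.533
Converged at ψ₁ = 0.533.
Drum-1 compositions:
  n-butane: x = 0.232, y = 0.695
  MEK: x = 0.371, y = 0.149
  benzene: x = 0.397, y = 0.155
Drum-2 feed = drum-1 liquid: z₂ = (0.2316, 0.3715, 0.3969).
Drum 2:
Rachford–Rice: g(ψ₂) = Σ zᵢ(Kᵢ−1)/(1+ψ₂(Kᵢ−1)) = 0.
Check two-phase: ΣzᵢKᵢ = 1.820 > 1 and Σzᵢ/Kᵢ = 1.107 > 1, so g(0) = 0.820 > 0 and g(1) = -0.107 < 0.
Newton–Raphson from ψ₂ = 0.46:
  ψ₂ = 0.460: g = 0.0933, g' = -0.574 → ψ₂ = 0.623
  ψ₂ = 0.623: g = 0.0148, g' = -0.410 → ψ₂ = 0.659
  ψ₂ = 0.659: g = 0.0004, g' = -0.387 → ψ₂ = 0.660
Converged at ψ₂ = 0.660.
  n-butane: x = 0.059, y = 0.321
  MEK: x = 0.451, y = 0.330
  benzene: x = 0.490, y = 0.349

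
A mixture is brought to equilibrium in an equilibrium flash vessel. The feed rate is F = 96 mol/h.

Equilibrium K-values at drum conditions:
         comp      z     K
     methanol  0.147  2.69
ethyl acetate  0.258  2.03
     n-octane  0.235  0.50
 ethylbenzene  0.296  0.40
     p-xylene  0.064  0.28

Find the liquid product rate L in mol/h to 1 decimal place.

Material balance + equilibrium reduce to Σ zᵢ(Kᵢ−1)/(1+V/F(Kᵢ−1)) = 0.
g(0) = ΣzᵢKᵢ − 1 = 0.173 and g(1) = 1 − Σzᵢ/Kᵢ = -0.620, so a root lies in (0, 1).
Newton iteration, V/F⁰ = 0.5:
  V/F = 0.500: g = -0.1723, g' = -0.646 → V/F = 0.233
  V/F = 0.233: g = -0.0023, g' = -0.661 → V/F = 0.230
Converged at V/F = 0.230.
Then V = V/F·F = 0.2296·96 = 22.0 mol/h and L = F − V = 74.0 mol/h.

L = 74.0 mol/h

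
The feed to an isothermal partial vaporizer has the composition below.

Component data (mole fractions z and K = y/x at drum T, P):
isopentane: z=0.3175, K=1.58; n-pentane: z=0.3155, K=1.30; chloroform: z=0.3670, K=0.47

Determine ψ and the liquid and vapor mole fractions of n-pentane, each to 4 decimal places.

Let ψ = V/F and solve Σ zᵢ(Kᵢ−1)/(1+ψ(Kᵢ−1)) = 0.
g(0) = ΣzᵢKᵢ − 1 = 0.0843 and g(1) = 1 − Σzᵢ/Kᵢ = -0.2245, so a root lies in (0, 1).
Iterate (Newton) starting at ψ = 0.47:
  ψ = 0.4700: g = -0.03138, g' = -0.2706 → ψ = 0.3540
  ψ = 0.3540: g = -0.00110, g' = -0.2529 → ψ = 0.3497
Converged at ψ = 0.3497.
Compositions from xᵢ = zᵢ/(1+ψ(Kᵢ−1)), yᵢ = Kᵢxᵢ:
  isopentane: x = 0.2640, y = 0.4171
  n-pentane: x = 0.2855, y = 0.3712
  chloroform: x = 0.4505, y = 0.2117

ψ = 0.3497, x_n-pentane = 0.2855, y_n-pentane = 0.3712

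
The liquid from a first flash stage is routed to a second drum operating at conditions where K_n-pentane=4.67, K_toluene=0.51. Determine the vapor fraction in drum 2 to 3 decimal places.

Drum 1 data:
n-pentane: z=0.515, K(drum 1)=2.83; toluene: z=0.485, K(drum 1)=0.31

V/F (drum 2) = 0.361

Drum 1:
Binary case is linear: z₁(K₁−1)(1+ψ₁(K₂−1)) + z₂(K₂−1)(1+ψ₁(K₁−1)) = 0
⇒ ψ₁ = [z₁(K₁−1)+z₂(K₂−1)] / [−(K₁−1)(K₂−1)] = 0.6078/1.2627 = 0.481
Drum-1 compositions:
  n-pentane: x = 0.274, y = 0.775
  toluene: x = 0.726, y = 0.225
Drum-2 feed = drum-1 liquid: z₂ = (0.2738, 0.7262).
Drum 2:
Newton iteration, ψ₂⁰ = 0.5:
  ψ₂ = 0.500: g = -0.1168, g' = -0.765 → ψ₂ = 0.347
  ψ₂ = 0.347: g = 0.0131, g' = -0.966 → ψ₂ = 0.361
Converged at ψ₂ = 0.361.
  n-pentane: x = 0.118, y = 0.550
  toluene: x = 0.882, y = 0.450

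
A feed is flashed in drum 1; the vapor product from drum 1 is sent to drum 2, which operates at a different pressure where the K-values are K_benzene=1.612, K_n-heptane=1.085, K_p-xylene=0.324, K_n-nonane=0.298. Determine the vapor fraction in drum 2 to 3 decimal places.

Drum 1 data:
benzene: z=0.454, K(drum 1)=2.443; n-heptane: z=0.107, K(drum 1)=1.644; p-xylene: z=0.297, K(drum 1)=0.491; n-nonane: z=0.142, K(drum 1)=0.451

V/F (drum 2) = 0.303

Drum 1:
Rachford–Rice: g(ψ₁) = Σ zᵢ(Kᵢ−1)/(1+ψ₁(Kᵢ−1)) = 0.
g(0) = ΣzᵢKᵢ − 1 = 0.495 and g(1) = 1 − Σzᵢ/Kᵢ = -0.171, so a root lies in (0, 1).
Newton–Raphson from ψ₁ = 0.5:
  ψ₁ = 0.500: g = 0.1224, g' = -0.564 → ψ₁ = 0.717
  ψ₁ = 0.717: g = 0.0025, g' = -0.556 → ψ₁ = 0.722
Converged at ψ₁ = 0.722.
Drum-1 compositions:
  benzene: x = 0.222, y = 0.543
  n-heptane: x = 0.073, y = 0.120
  p-xylene: x = 0.469, y = 0.230
  n-nonane: x = 0.235, y = 0.106
Drum-2 feed = drum-1 vapor: z₂ = (0.5434, 0.1201, 0.2305, 0.1060).
Drum 2:
Rachford–Rice: g(ψ₂) = Σ zᵢ(Kᵢ−1)/(1+ψ₂(Kᵢ−1)) = 0.
g(0) = ΣzᵢKᵢ − 1 = 0.113 and g(1) = 1 − Σzᵢ/Kᵢ = -0.515, so a root lies in (0, 1).
Newton iteration, ψ₂⁰ = 0.5:
  ψ₂ = 0.500: g = -0.0856, g' = -0.485 → ψ₂ = 0.323
  ψ₂ = 0.323: g = -0.0081, g' = -0.403 → ψ₂ = 0.303
Converged at ψ₂ = 0.303.
  benzene: x = 0.458, y = 0.739
  n-heptane: x = 0.117, y = 0.127
  p-xylene: x = 0.290, y = 0.094
  n-nonane: x = 0.135, y = 0.040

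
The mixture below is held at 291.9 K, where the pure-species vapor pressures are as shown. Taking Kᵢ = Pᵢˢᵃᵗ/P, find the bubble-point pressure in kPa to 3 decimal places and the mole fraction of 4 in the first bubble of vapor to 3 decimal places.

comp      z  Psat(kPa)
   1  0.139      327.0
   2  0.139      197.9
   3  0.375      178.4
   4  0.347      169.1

At the bubble point ψ → 0, so ΣzᵢKᵢ = 1 with Kᵢ = Pᵢˢᵃᵗ/P ⇒ P = ΣzᵢPᵢˢᵃᵗ.
P = 0.139·327.0 + 0.139·197.9 + 0.375·178.4 + 0.347·169.1 = 198.539 kPa
yᵢ = zᵢPᵢˢᵃᵗ/P ⇒ y_4 = 0.347·169.1/198.539 = 0.296

Pbub = 198.539 kPa, y_4 = 0.296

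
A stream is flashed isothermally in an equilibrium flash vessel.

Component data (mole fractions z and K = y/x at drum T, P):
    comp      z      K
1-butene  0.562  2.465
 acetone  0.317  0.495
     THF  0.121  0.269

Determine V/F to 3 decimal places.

V/F = 0.670

Rachford–Rice: g(V/F) = Σ zᵢ(Kᵢ−1)/(1+V/F(Kᵢ−1)) = 0.
Check two-phase: ΣzᵢKᵢ = 1.575 > 1 and Σzᵢ/Kᵢ = 1.318 > 1, so g(0) = 0.575 > 0 and g(1) = -0.318 < 0.
Newton–Raphson from V/F = 0.54:
  V/F = 0.540: g = 0.0934, g' = -0.705 → V/F = 0.672
  V/F = 0.672: g = -0.0016, g' = -0.742 → V/F = 0.670
Converged at V/F = 0.670.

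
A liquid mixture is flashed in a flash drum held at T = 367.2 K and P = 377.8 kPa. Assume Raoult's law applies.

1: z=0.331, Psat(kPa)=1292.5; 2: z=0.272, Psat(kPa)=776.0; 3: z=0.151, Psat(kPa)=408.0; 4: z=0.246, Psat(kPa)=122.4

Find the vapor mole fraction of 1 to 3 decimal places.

Raoult's law: Kᵢ = Pᵢˢᵃᵗ/P = Pᵢˢᵃᵗ/377.8.
  K_1 = 1292.5/377.8 = 3.42112, K_2 = 776.0/377.8 = 2.05400, K_3 = 408.0/377.8 = 1.07994, K_4 = 122.4/377.8 = 0.32398
Newton iteration, β⁰ = 0.48:
  β = 0.480: g = 0.3265, g' = -0.796 → β = 0.890
  β = 0.890: g = -0.0046, g' = -0.985 → β = 0.886
Converged at β = 0.886.
Compositions from xᵢ = zᵢ/(1+β(Kᵢ−1)), yᵢ = Kᵢxᵢ:
  1: x = 0.105, y = 0.360
  2: x = 0.141, y = 0.289
  3: x = 0.141, y = 0.152
  4: x = 0.613, y = 0.199

y_1 = 0.360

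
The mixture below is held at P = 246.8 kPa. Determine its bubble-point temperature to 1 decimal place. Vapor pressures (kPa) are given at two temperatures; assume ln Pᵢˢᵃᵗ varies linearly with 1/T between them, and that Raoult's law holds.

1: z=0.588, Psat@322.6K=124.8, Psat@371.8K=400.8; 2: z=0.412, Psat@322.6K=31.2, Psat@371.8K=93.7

Bubble-point temperature: ΣzᵢPᵢˢᵃᵗ(T) = P. Interpolate ln Pᵢˢᵃᵗ = aᵢ + bᵢ/T.
  T = 322.6 K: ΣzᵢPᵢˢᵃᵗ = 86.24 kPa
  T = 371.8 K: ΣzᵢPᵢˢᵃᵗ = 274.27 kPa
  T = 347.2 K: ΣzᵢPᵢˢᵃᵗ = 160.22 kPa
  T = 359.5 K: ΣzᵢPᵢˢᵃᵗ = 211.56 kPa
  T = 365.6 K: ΣzᵢPᵢˢᵃᵗ = 241.16 kPa
  T = 368.7 K: ΣzᵢPᵢˢᵃᵗ = 257.32 kPa
  T = 367.1 K: ΣzᵢPᵢˢᵃᵗ = 248.88 kPa
Interpolating between 365.6 K and 367.1 K gives T ≈ 366.7 K.

T = 366.7 K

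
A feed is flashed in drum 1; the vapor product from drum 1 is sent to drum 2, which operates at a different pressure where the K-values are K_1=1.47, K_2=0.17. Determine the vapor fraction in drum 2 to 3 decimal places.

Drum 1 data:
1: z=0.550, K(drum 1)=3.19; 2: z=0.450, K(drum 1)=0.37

Drum 1:
Material balance + equilibrium reduce to Σ zᵢ(Kᵢ−1)/(1+ψ₁(Kᵢ−1)) = 0.
Feasibility: ΣzᵢKᵢ = 1.921, Σzᵢ/Kᵢ = 1.389 — both > 1, two phases present.
Newton–Raphson from ψ₁ = 0.5:
  ψ₁ = 0.500: g = 0.1611, g' = -0.982 → ψ₁ = 0.664
  ψ₁ = 0.664: g = 0.0033, g' = -0.966 → ψ₁ = 0.668
Converged at ψ₁ = 0.668.
Drum-1 compositions:
  1: x = 0.223, y = 0.713
  2: x = 0.777, y = 0.287
Drum-2 feed = drum-1 vapor: z₂ = (0.7127, 0.2873).
Drum 2:
Material balance + equilibrium reduce to Σ zᵢ(Kᵢ−1)/(1+ψ₂(Kᵢ−1)) = 0.
g(0) = ΣzᵢKᵢ − 1 = 0.096 and g(1) = 1 − Σzᵢ/Kᵢ = -1.175, so a root lies in (0, 1).
Iterate (Newton) starting at ψ₂ = 0.5:
  ψ₂ = 0.500: g = -0.1365, g' = -0.682 → ψ₂ = 0.300
  ψ₂ = 0.300: g = -0.0239, g' = -0.472 → ψ₂ = 0.249
  ψ₂ = 0.249: g = -0.0008, g' = -0.441 → ψ₂ = 0.247
Converged at ψ₂ = 0.247.
  1: x = 0.638, y = 0.939
  2: x = 0.362, y = 0.061

V/F (drum 2) = 0.247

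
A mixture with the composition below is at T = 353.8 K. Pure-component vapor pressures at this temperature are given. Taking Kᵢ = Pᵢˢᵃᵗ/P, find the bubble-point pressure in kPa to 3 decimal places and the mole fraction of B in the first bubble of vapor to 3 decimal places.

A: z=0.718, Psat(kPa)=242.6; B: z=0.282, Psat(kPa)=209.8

At the bubble point ψ → 0, so ΣzᵢKᵢ = 1 with Kᵢ = Pᵢˢᵃᵗ/P ⇒ P = ΣzᵢPᵢˢᵃᵗ.
P = 0.718·242.6 + 0.282·209.8 = 233.350 kPa
yᵢ = zᵢPᵢˢᵃᵗ/P ⇒ y_B = 0.282·209.8/233.350 = 0.254

Pbub = 233.350 kPa, y_B = 0.254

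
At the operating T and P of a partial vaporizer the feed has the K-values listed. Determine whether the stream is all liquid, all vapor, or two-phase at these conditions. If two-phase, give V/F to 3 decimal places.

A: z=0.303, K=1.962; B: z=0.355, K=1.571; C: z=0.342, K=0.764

all vapor

ΣzᵢKᵢ = 1.413; Σzᵢ/Kᵢ = 0.828.
Since Σzᵢ/Kᵢ < 1 the mixture is above its dew point — single vapor phase.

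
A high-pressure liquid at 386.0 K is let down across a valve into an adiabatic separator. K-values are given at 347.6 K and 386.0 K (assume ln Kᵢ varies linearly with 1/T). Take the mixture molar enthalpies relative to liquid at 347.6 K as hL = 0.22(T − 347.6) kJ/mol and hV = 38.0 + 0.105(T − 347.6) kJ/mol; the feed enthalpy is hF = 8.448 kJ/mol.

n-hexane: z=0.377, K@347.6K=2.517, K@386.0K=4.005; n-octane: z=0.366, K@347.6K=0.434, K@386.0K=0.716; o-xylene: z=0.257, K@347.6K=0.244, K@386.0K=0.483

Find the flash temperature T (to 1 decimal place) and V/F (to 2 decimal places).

Adiabatic flash: solve Rachford–Rice at each trial T, then check hF = ψ·hV(T) + (1−ψ)·hL(T).
  T = 347.6 K: K = (2.517, 0.434, 0.244), RR gives ψ = 0.173, H_out = 6.568 kJ/mol
  T = 386.0 K: K = (4.005, 0.716, 0.483), RR gives ψ = 0.748, H_out = 33.580 kJ/mol
  T = 366.8 K: K = (3.214, 0.565, 0.349), RR gives ψ = 0.429, H_out = 19.593 kJ/mol
  T = 357.2 K: K = (2.854, 0.497, 0.293), RR gives ψ = 0.302, H_out = 13.255 kJ/mol
  T = 352.4 K: K = (2.682, 0.465, 0.268), RR gives ψ = 0.239, H_out = 9.992 kJ/mol
  T = 350.0 K: K = (2.599, 0.449, 0.256), RR gives ψ = 0.206, H_out = 8.306 kJ/mol
Linear interpolation between T = 350.0 (H_out = 8.306) and T = 352.4 (H_out = 9.992) on hF = 8.448 gives T ≈ 350.2 K, at which ψ = 0.21.

T = 350.2 K, V/F = 0.21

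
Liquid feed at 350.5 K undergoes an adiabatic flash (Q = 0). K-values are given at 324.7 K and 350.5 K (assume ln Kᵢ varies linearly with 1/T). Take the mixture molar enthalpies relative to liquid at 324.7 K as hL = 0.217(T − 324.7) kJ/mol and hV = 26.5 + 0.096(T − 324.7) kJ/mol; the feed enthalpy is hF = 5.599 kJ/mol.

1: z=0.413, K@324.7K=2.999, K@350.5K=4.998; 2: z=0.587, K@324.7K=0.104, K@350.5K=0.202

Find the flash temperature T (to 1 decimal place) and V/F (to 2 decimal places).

T = 327.2 K, V/F = 0.19

Adiabatic flash: solve Rachford–Rice at each trial T, then check hF = ψ·hV(T) + (1−ψ)·hL(T).
  T = 324.7 K: K = (2.999, 0.104), RR gives ψ = 0.167, H_out = 4.433 kJ/mol
  T = 350.5 K: K = (4.998, 0.202), RR gives ψ = 0.371, H_out = 14.265 kJ/mol
  T = 337.6 K: K = (3.910, 0.147), RR gives ψ = 0.282, H_out = 9.840 kJ/mol
  T = 331.1 K: K = (3.429, 0.124), RR gives ψ = 0.230, H_out = 7.299 kJ/mol
  T = 327.9 K: K = (3.209, 0.114), RR gives ψ = 0.200, H_out = 5.922 kJ/mol
  T = 326.3 K: K = (3.103, 0.109), RR gives ψ = 0.184, H_out = 5.193 kJ/mol
Linear interpolation between T = 326.3 (H_out = 5.193) and T = 327.9 (H_out = 5.922) on hF = 5.599 gives T ≈ 327.2 K, at which ψ = 0.19.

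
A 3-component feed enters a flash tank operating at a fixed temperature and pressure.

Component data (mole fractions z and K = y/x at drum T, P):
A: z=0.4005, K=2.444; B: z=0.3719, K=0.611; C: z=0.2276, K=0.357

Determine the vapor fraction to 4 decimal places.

Material balance + equilibrium reduce to Σ zᵢ(Kᵢ−1)/(1+ψ(Kᵢ−1)) = 0.
Feasibility: ΣzᵢKᵢ = 1.2873, Σzᵢ/Kᵢ = 1.4101 — both > 1, two phases present.
Iterate (Newton) starting at ψ = 0.5:
  ψ = 0.5000: g = -0.05945, g' = -0.5728 → ψ = 0.3962
  ψ = 0.3962: g = 0.00046, g' = -0.5860 → ψ = 0.3970
Converged at ψ = 0.3970.

ψ = 0.3970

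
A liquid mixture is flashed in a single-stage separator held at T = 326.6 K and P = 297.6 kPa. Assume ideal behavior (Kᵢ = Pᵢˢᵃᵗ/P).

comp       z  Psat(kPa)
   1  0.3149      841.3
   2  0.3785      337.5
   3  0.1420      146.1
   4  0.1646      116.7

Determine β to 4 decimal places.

Raoult's law: Kᵢ = Pᵢˢᵃᵗ/P = Pᵢˢᵃᵗ/297.6.
  K_1 = 841.3/297.6 = 2.826949, K_2 = 337.5/297.6 = 1.134073, K_3 = 146.1/297.6 = 0.490927, K_4 = 116.7/297.6 = 0.392137
Material balance + equilibrium reduce to Σ zᵢ(Kᵢ−1)/(1+β(Kᵢ−1)) = 0.
Feasibility: ΣzᵢKᵢ = 1.4537, Σzᵢ/Kᵢ = 1.1541 — both > 1, two phases present.
Newton iteration, β⁰ = 0.57:
  β = 0.5700: g = 0.07403, g' = -0.4735 → β = 0.7263
  β = 0.7263: g = -0.00037, g' = -0.4874 → β = 0.7256
Converged at β = 0.7256.

β = 0.7256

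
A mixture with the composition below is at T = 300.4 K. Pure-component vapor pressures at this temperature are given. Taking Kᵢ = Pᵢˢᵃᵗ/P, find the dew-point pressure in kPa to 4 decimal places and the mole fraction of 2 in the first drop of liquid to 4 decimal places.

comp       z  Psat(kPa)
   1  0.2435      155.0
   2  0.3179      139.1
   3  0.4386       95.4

At the dew point ψ → 1, so Σzᵢ/Kᵢ = 1 with Kᵢ = Pᵢˢᵃᵗ/P ⇒ 1/P = Σzᵢ/Pᵢˢᵃᵗ.
1/P = 0.2435/155.0 + 0.3179/139.1 + 0.4386/95.4 = 0.0084539 ⇒ P = 118.2892 kPa
xᵢ = zᵢP/Pᵢˢᵃᵗ ⇒ x_2 = 0.3179·118.2892/139.1 = 0.2703

Pdew = 118.2892 kPa, x_2 = 0.2703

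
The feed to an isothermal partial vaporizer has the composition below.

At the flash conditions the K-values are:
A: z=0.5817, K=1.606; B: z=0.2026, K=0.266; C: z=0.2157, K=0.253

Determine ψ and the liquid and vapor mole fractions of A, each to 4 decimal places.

ψ = 0.0951, x_A = 0.5500, y_A = 0.8833

Rachford–Rice: g(ψ) = Σ zᵢ(Kᵢ−1)/(1+ψ(Kᵢ−1)) = 0.
Feasibility: ΣzᵢKᵢ = 1.0427, Σzᵢ/Kᵢ = 1.9764 — both > 1, two phases present.
Newton iteration, ψ⁰ = 0.5:
  ψ = 0.5000: g = -0.22158, g' = -0.7049 → ψ = 0.1857
  ψ = 0.1857: g = -0.04238, g' = -0.4812 → ψ = 0.0976
  ψ = 0.0976: g = -0.00115, g' = -0.4571 → ψ = 0.0951
Converged at ψ = 0.0951.
Compositions from xᵢ = zᵢ/(1+ψ(Kᵢ−1)), yᵢ = Kᵢxᵢ:
  A: x = 0.5500, y = 0.8833
  B: x = 0.2178, y = 0.0579
  C: x = 0.2322, y = 0.0587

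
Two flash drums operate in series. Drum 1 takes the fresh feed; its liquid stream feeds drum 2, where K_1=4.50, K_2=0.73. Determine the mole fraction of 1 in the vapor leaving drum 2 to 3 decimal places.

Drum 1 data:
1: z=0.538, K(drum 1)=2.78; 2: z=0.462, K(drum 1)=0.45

Drum 1:
Let ψ₁ = V/F and solve Σ zᵢ(Kᵢ−1)/(1+ψ₁(Kᵢ−1)) = 0.
Check two-phase: ΣzᵢKᵢ = 1.704 > 1 and Σzᵢ/Kᵢ = 1.220 > 1, so g(0) = 0.704 > 0 and g(1) = -0.220 < 0.
Iterate (Newton) starting at ψ₁ = 0.5:
  ψ₁ = 0.500: g = 0.1562, g' = -0.743 → ψ₁ = 0.710
  ψ₁ = 0.710: g = 0.0060, g' = -0.709 → ψ₁ = 0.719
Converged at ψ₁ = 0.719.
Drum-1 compositions:
  1: x = 0.236, y = 0.656
  2: x = 0.764, y = 0.344
Drum-2 feed = drum-1 liquid: z₂ = (0.2361, 0.7639).
Drum 2:
Let ψ₂ = V/F and solve Σ zᵢ(Kᵢ−1)/(1+ψ₂(Kᵢ−1)) = 0.
Feasibility: ΣzᵢKᵢ = 1.620, Σzᵢ/Kᵢ = 1.099 — both > 1, two phases present.
Binary case is linear: z₁(K₁−1)(1+ψ₂(K₂−1)) + z₂(K₂−1)(1+ψ₂(K₁−1)) = 0
⇒ ψ₂ = [z₁(K₁−1)+z₂(K₂−1)] / [−(K₁−1)(K₂−1)] = 0.6199/0.9450 = 0.656
  1: x = 0.072, y = 0.322
  2: x = 0.928, y = 0.678

y_1 (drum 2) = 0.322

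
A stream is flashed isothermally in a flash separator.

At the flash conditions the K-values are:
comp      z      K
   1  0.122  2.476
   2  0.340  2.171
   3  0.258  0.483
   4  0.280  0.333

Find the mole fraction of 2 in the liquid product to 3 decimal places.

Iterate (Newton) starting at ψ = 0.43:
  ψ = 0.430: g = -0.0584, g' = -0.665 → ψ = 0.342
Converged at ψ = 0.342.
Compositions from xᵢ = zᵢ/(1+ψ(Kᵢ−1)), yᵢ = Kᵢxᵢ:
  1: x = 0.081, y = 0.201
  2: x = 0.243, y = 0.527
  3: x = 0.313, y = 0.151
  4: x = 0.363, y = 0.121

x_2 = 0.243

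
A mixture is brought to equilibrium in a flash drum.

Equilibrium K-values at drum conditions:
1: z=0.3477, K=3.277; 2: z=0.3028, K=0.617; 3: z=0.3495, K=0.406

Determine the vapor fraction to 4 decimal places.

ψ = 0.4066

Newton iteration, ψ⁰ = 0.5:
  ψ = 0.5000: g = -0.06853, g' = -0.7117 → ψ = 0.4037
  ψ = 0.4037: g = 0.00224, g' = -0.7650 → ψ = 0.4066
Converged at ψ = 0.4066.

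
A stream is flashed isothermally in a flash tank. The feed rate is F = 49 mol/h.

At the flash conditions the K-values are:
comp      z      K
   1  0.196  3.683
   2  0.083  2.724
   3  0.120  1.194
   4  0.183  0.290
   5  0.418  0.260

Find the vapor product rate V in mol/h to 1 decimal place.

V = 8.0 mol/h

Material balance + equilibrium reduce to Σ zᵢ(Kᵢ−1)/(1+ψ(Kᵢ−1)) = 0.
Feasibility: ΣzᵢKᵢ = 1.253, Σzᵢ/Kᵢ = 2.423 — both > 1, two phases present.
Newton iteration, ψ⁰ = 0.5:
  ψ = 0.500: g = -0.3698, g' = -1.131 → ψ = 0.173
  ψ = 0.173: g = -0.0109, g' = -1.230 → ψ = 0.164
Converged at ψ = 0.164.
Then V = ψ·F = 0.1642·49 = 8.0 mol/h and L = F − V = 41.0 mol/h.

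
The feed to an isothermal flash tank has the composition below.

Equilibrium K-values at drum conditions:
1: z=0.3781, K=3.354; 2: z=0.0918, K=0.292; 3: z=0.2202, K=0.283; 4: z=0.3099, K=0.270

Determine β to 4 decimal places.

β = 0.2594

Material balance + equilibrium reduce to Σ zᵢ(Kᵢ−1)/(1+β(Kᵢ−1)) = 0.
Feasibility: ΣzᵢKᵢ = 1.4409, Σzᵢ/Kᵢ = 2.3530 — both > 1, two phases present.
Iterate (Newton) starting at β = 0.38:
  β = 0.3800: g = -0.14920, g' = -1.2000 → β = 0.2557
  β = 0.2557: g = 0.00482, g' = -1.3045 → β = 0.2594
Converged at β = 0.2594.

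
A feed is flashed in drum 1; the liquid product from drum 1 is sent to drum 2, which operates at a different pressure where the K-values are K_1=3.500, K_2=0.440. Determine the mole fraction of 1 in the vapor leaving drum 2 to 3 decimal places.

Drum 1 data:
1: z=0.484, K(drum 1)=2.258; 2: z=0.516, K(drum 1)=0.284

Drum 1:
Let ψ₁ = V/F and solve Σ zᵢ(Kᵢ−1)/(1+ψ₁(Kᵢ−1)) = 0.
Check two-phase: ΣzᵢKᵢ = 1.239 > 1 and Σzᵢ/Kᵢ = 2.031 > 1, so g(0) = 0.239 > 0 and g(1) = -1.031 < 0.
Iterate (Newton) starting at ψ₁ = 0.5:
  ψ₁ = 0.500: g = -0.2017, g' = -0.930 → ψ₁ = 0.283
  ψ₁ = 0.283: g = -0.0145, g' = -0.833 → ψ₁ = 0.266
Converged at ψ₁ = 0.266.
Drum-1 compositions:
  1: x = 0.363, y = 0.819
  2: x = 0.637, y = 0.181
Drum-2 feed = drum-1 liquid: z₂ = (0.3627, 0.6373).
Drum 2:
Let ψ₂ = V/F and solve Σ zᵢ(Kᵢ−1)/(1+ψ₂(Kᵢ−1)) = 0.
g(0) = ΣzᵢKᵢ − 1 = 0.550 and g(1) = 1 − Σzᵢ/Kᵢ = -0.552, so a root lies in (0, 1).
Iterate (Newton) starting at ψ₂ = 0.5:
  ψ₂ = 0.500: g = -0.0926, g' = -0.833 → ψ₂ = 0.389
  ψ₂ = 0.389: g = 0.0036, g' = -0.910 → ψ₂ = 0.393
Converged at ψ₂ = 0.393.
  1: x = 0.183, y = 0.641
  2: x = 0.817, y = 0.359

y_1 (drum 2) = 0.641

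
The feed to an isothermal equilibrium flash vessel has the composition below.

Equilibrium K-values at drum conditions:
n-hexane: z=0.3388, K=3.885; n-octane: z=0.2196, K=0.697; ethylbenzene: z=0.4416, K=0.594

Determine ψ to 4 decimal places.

Newton iteration, ψ⁰ = 0.4:
  ψ = 0.4000: g = 0.16401, g' = -0.7376 → ψ = 0.6223
  ψ = 0.6223: g = 0.02774, g' = -0.5218 → ψ = 0.6755
  ψ = 0.6755: g = 0.00076, g' = -0.4944 → ψ = 0.6770
Converged at ψ = 0.6770.

ψ = 0.6770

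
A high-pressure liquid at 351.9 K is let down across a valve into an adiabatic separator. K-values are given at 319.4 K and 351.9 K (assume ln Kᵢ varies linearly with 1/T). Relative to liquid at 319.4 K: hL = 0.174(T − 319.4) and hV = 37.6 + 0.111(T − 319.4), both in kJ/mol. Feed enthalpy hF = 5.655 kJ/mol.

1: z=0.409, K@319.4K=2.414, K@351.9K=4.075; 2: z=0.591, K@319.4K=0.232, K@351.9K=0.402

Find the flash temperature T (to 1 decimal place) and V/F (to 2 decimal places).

Adiabatic flash: solve Rachford–Rice at each trial T, then check hF = ψ·hV(T) + (1−ψ)·hL(T).
  T = 319.4 K: K = (2.414, 0.232), RR gives ψ = 0.115, H_out = 4.309 kJ/mol
  T = 351.9 K: K = (4.075, 0.402), RR gives ψ = 0.492, H_out = 23.138 kJ/mol
  T = 335.6 K: K = (3.174, 0.309), RR gives ψ = 0.320, H_out = 14.532 kJ/mol
  T = 327.5 K: K = (2.777, 0.269), RR gives ψ = 0.227, H_out = 9.823 kJ/mol
  T = 323.4 K: K = (2.589, 0.250), RR gives ψ = 0.173, H_out = 7.168 kJ/mol
  T = 321.4 K: K = (2.501, 0.241), RR gives ψ = 0.145, H_out = 5.777 kJ/mol
Linear interpolation between T = 319.4 (H_out = 4.309) and T = 321.4 (H_out = 5.777) on hF = 5.655 gives T ≈ 321.2 K, at which ψ = 0.14.

T = 321.2 K, V/F = 0.14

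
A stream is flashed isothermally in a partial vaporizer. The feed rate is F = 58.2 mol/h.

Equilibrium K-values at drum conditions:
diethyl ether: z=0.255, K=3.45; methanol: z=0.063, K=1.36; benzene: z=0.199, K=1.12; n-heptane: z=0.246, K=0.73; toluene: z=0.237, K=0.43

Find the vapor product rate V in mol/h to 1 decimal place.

V = 36.1 mol/h

Rachford–Rice: g(V/F) = Σ zᵢ(Kᵢ−1)/(1+V/F(Kᵢ−1)) = 0.
Feasibility: ΣzᵢKᵢ = 1.470, Σzᵢ/Kᵢ = 1.186 — both > 1, two phases present.
Iterate (Newton) starting at V/F = 0.43:
  V/F = 0.430: g = 0.0925, g' = -0.530 → V/F = 0.605
  V/F = 0.605: g = 0.0072, g' = -0.461 → V/F = 0.620
Converged at V/F = 0.620.
Then V = V/F·F = 0.6202·58.2 = 36.1 mol/h and L = F − V = 22.1 mol/h.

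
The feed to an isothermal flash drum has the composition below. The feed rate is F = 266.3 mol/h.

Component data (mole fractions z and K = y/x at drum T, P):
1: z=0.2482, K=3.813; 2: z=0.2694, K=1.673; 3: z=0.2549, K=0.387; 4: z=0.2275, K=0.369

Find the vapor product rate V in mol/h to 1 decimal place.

V = 130.1 mol/h

Iterate (Newton) starting at V/F = 0.5:
  V/F = 0.5000: g = -0.00925, g' = -0.7999 → V/F = 0.4884
  V/F = 0.4884: g = 0.00001, g' = -0.8020 → V/F = 0.4885
Converged at V/F = 0.4885.
Then V = V/F·F = 0.4885·266.3 = 130.1 mol/h and L = F − V = 136.2 mol/h.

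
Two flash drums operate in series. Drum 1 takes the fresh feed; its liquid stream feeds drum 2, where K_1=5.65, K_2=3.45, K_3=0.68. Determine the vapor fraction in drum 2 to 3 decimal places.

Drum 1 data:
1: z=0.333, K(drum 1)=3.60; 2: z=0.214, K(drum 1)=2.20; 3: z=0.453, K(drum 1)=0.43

V/F (drum 2) = 0.490

Drum 1:
Material balance + equilibrium reduce to Σ zᵢ(Kᵢ−1)/(1+ψ₁(Kᵢ−1)) = 0.
Feasibility: ΣzᵢKᵢ = 1.864, Σzᵢ/Kᵢ = 1.243 — both > 1, two phases present.
Newton–Raphson from ψ₁ = 0.5:
  ψ₁ = 0.500: g = 0.1758, g' = -0.834 → ψ₁ = 0.711
  ψ₁ = 0.711: g = 0.0085, g' = -0.783 → ψ₁ = 0.722
Converged at ψ₁ = 0.722.
Drum-1 compositions:
  1: x = 0.116, y = 0.417
  2: x = 0.115, y = 0.252
  3: x = 0.770, y = 0.331
Drum-2 feed = drum-1 liquid: z₂ = (0.1158, 0.1147, 0.7695).
Drum 2:
Newton–Raphson from ψ₂ = 0.37:
  ψ₂ = 0.370: g = 0.0659, g' = -0.629 → ψ₂ = 0.475
  ψ₂ = 0.475: g = 0.0073, g' = -0.500 → ψ₂ = 0.489
  ψ₂ = 0.489: g = 0.0001, g' = -0.486 → ψ₂ = 0.490
Converged at ψ₂ = 0.490.
  1: x = 0.035, y = 0.200
  2: x = 0.052, y = 0.180
  3: x = 0.913, y = 0.621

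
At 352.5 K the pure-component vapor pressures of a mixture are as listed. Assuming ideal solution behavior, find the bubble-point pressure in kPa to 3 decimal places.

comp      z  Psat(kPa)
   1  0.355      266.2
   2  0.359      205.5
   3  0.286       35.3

Pbub = 178.371 kPa

At the bubble point ψ → 0, so ΣzᵢKᵢ = 1 with Kᵢ = Pᵢˢᵃᵗ/P ⇒ P = ΣzᵢPᵢˢᵃᵗ.
P = 0.355·266.2 + 0.359·205.5 + 0.286·35.3 = 178.371 kPa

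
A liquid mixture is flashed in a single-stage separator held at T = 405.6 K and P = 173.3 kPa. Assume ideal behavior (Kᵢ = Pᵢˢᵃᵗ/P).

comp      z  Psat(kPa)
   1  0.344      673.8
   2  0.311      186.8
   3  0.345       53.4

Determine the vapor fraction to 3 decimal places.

ψ = 0.575

Raoult's law: Kᵢ = Pᵢˢᵃᵗ/P = Pᵢˢᵃᵗ/173.3.
  K_1 = 673.8/173.3 = 3.88806, K_2 = 186.8/173.3 = 1.07790, K_3 = 53.4/173.3 = 0.30814
Iterate (Newton) starting at ψ = 0.53:
  ψ = 0.530: g = 0.0390, g' = -0.862 → ψ = 0.575
Converged at ψ = 0.575.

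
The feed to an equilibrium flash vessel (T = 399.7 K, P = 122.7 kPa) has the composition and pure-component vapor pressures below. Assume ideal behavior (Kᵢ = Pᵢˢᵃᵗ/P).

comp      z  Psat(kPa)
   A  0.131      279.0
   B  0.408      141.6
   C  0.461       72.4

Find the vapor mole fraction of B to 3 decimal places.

Raoult's law: Kᵢ = Pᵢˢᵃᵗ/P = Pᵢˢᵃᵗ/122.7.
  K_A = 279.0/122.7 = 2.27384, K_B = 141.6/122.7 = 1.15403, K_C = 72.4/122.7 = 0.59006
Newton iteration, β⁰ = 0.5:
  β = 0.500: g = -0.0774, g' = -0.210 → β = 0.132
  β = 0.132: g = 0.0047, g' = -0.252 → β = 0.150
  β = 0.150: g = 0.0000, g' = -0.247 → β = 0.151
Converged at β = 0.151.
Compositions from xᵢ = zᵢ/(1+β(Kᵢ−1)), yᵢ = Kᵢxᵢ:
  A: x = 0.110, y = 0.250
  B: x = 0.399, y = 0.460
  C: x = 0.491, y = 0.290

y_B = 0.460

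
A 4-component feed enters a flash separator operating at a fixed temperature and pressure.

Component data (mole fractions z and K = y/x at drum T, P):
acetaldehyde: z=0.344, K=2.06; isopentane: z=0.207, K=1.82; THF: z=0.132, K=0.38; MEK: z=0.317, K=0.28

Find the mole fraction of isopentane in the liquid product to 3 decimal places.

Let ψ = V/F and solve Σ zᵢ(Kᵢ−1)/(1+ψ(Kᵢ−1)) = 0.
Feasibility: ΣzᵢKᵢ = 1.224, Σzᵢ/Kᵢ = 1.760 — both > 1, two phases present.
Newton–Raphson from ψ = 0.5:
  ψ = 0.500: g = -0.1165, g' = -0.743 → ψ = 0.343
  ψ = 0.343: g = -0.0072, g' = -0.664 → ψ = 0.332
Converged at ψ = 0.332.
Compositions from xᵢ = zᵢ/(1+ψ(Kᵢ−1)), yᵢ = Kᵢxᵢ:
  acetaldehyde: x = 0.254, y = 0.524
  isopentane: x = 0.163, y = 0.296
  THF: x = 0.166, y = 0.063
  MEK: x = 0.417, y = 0.117

x_isopentane = 0.163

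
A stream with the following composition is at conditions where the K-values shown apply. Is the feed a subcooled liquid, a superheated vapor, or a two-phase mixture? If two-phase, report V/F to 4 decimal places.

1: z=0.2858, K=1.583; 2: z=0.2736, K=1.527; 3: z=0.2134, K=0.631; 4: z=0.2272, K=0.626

ΣzᵢKᵢ = 1.1471; Σzᵢ/Kᵢ = 1.0609.
Both exceed 1, so a two-phase solution exists.
Material balance + equilibrium reduce to Σ zᵢ(Kᵢ−1)/(1+ψ(Kᵢ−1)) = 0.
Newton iteration, ψ⁰ = 0.3:
  ψ = 0.3000: g = 0.08206, g' = -0.2041 → ψ = 0.7021
  ψ = 0.7021: g = 0.00197, g' = -0.2008 → ψ = 0.7119
Converged at ψ = 0.7119.

two-phase, V/F = 0.7119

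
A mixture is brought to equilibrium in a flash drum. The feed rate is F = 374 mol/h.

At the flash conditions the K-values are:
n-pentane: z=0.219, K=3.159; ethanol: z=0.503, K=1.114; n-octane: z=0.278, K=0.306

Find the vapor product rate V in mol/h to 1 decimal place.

Let ψ = V/F and solve Σ zᵢ(Kᵢ−1)/(1+ψ(Kᵢ−1)) = 0.
Check two-phase: ΣzᵢKᵢ = 1.337 > 1 and Σzᵢ/Kᵢ = 1.429 > 1, so g(0) = 0.337 > 0 and g(1) = -0.429 < 0.
Newton–Raphson from ψ = 0.5:
  ψ = 0.500: g = -0.0138, g' = -0.556 → ψ = 0.475
Converged at ψ = 0.475.
Then V = ψ·F = 0.4750·374 = 177.7 mol/h and L = F − V = 196.3 mol/h.

V = 177.7 mol/h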